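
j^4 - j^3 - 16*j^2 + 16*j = j*(j - 4)*(j - 1)*(j + 4)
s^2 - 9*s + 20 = (s - 5)*(s - 4)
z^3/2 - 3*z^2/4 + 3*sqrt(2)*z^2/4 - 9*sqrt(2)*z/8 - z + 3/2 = (z/2 + sqrt(2))*(z - 3/2)*(z - sqrt(2)/2)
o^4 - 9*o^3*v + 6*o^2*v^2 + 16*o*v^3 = o*(o - 8*v)*(o - 2*v)*(o + v)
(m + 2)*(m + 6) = m^2 + 8*m + 12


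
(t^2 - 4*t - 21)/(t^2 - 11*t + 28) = (t + 3)/(t - 4)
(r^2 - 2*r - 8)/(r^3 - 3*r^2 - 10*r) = (r - 4)/(r*(r - 5))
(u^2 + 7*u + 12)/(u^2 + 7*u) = (u^2 + 7*u + 12)/(u*(u + 7))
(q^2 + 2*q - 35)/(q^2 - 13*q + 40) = (q + 7)/(q - 8)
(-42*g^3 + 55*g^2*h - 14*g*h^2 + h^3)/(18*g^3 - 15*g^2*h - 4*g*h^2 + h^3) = (-7*g + h)/(3*g + h)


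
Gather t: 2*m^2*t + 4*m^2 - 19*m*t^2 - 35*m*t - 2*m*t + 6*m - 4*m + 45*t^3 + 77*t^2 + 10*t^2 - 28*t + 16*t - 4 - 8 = 4*m^2 + 2*m + 45*t^3 + t^2*(87 - 19*m) + t*(2*m^2 - 37*m - 12) - 12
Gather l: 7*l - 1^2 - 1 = 7*l - 2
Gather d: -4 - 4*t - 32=-4*t - 36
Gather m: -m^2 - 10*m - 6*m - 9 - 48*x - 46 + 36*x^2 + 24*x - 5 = -m^2 - 16*m + 36*x^2 - 24*x - 60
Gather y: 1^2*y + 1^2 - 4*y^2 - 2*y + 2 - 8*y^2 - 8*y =-12*y^2 - 9*y + 3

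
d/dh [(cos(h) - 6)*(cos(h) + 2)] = 2*(2 - cos(h))*sin(h)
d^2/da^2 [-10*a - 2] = 0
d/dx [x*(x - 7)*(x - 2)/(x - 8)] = (2*x^3 - 33*x^2 + 144*x - 112)/(x^2 - 16*x + 64)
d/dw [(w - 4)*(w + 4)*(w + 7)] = 3*w^2 + 14*w - 16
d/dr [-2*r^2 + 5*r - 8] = 5 - 4*r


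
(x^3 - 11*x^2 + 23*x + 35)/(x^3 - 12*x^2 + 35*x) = (x + 1)/x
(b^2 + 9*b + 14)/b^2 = 1 + 9/b + 14/b^2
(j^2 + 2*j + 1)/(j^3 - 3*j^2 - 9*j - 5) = 1/(j - 5)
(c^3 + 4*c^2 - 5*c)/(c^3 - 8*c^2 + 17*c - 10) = c*(c + 5)/(c^2 - 7*c + 10)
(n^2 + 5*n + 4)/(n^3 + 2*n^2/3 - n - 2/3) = 3*(n + 4)/(3*n^2 - n - 2)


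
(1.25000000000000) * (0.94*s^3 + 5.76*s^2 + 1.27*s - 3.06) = 1.175*s^3 + 7.2*s^2 + 1.5875*s - 3.825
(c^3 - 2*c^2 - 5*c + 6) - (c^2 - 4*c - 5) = c^3 - 3*c^2 - c + 11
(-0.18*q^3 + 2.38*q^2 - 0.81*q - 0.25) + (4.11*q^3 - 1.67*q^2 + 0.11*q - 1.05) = 3.93*q^3 + 0.71*q^2 - 0.7*q - 1.3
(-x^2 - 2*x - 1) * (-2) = 2*x^2 + 4*x + 2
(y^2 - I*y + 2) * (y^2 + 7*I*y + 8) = y^4 + 6*I*y^3 + 17*y^2 + 6*I*y + 16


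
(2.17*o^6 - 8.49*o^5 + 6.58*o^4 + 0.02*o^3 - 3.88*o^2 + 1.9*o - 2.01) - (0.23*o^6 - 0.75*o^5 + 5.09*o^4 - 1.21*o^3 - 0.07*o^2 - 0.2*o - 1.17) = 1.94*o^6 - 7.74*o^5 + 1.49*o^4 + 1.23*o^3 - 3.81*o^2 + 2.1*o - 0.84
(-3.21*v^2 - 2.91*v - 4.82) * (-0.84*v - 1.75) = 2.6964*v^3 + 8.0619*v^2 + 9.1413*v + 8.435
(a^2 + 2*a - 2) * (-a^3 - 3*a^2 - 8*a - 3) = -a^5 - 5*a^4 - 12*a^3 - 13*a^2 + 10*a + 6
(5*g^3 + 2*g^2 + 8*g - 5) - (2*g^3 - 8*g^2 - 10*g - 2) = 3*g^3 + 10*g^2 + 18*g - 3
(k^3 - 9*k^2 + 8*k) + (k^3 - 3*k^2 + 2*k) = 2*k^3 - 12*k^2 + 10*k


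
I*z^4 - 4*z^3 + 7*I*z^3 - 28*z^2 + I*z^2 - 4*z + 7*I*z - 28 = (z + 7)*(z + I)*(z + 4*I)*(I*z + 1)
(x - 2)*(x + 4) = x^2 + 2*x - 8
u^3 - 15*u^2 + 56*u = u*(u - 8)*(u - 7)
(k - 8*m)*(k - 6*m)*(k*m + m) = k^3*m - 14*k^2*m^2 + k^2*m + 48*k*m^3 - 14*k*m^2 + 48*m^3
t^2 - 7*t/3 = t*(t - 7/3)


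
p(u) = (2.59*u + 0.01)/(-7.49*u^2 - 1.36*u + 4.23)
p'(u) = (2.59*u + 0.01)*(14.98*u + 1.36)/(-7.49*u^2 - 1.36*u + 4.23)^2 + 2.59/(-7.49*u^2 - 1.36*u + 4.23)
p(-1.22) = 0.60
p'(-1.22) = 1.43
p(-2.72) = 0.15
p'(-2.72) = 0.07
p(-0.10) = -0.06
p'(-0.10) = 0.61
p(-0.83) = -10.76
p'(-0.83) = 611.70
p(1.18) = -0.39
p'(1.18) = 0.63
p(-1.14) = 0.74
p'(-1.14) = 2.30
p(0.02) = 0.01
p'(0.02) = 0.62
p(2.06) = -0.18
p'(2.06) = 0.10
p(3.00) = -0.12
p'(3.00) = 0.04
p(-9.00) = 0.04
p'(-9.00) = 0.00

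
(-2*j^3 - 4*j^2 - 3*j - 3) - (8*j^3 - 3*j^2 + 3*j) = -10*j^3 - j^2 - 6*j - 3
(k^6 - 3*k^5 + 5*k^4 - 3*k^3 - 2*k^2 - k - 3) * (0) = 0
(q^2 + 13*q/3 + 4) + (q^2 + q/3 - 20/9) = 2*q^2 + 14*q/3 + 16/9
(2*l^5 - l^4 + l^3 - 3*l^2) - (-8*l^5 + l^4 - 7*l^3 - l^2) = 10*l^5 - 2*l^4 + 8*l^3 - 2*l^2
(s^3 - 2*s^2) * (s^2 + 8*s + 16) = s^5 + 6*s^4 - 32*s^2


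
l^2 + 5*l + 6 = (l + 2)*(l + 3)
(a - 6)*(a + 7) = a^2 + a - 42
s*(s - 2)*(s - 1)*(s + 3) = s^4 - 7*s^2 + 6*s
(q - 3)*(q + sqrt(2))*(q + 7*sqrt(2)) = q^3 - 3*q^2 + 8*sqrt(2)*q^2 - 24*sqrt(2)*q + 14*q - 42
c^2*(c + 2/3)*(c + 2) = c^4 + 8*c^3/3 + 4*c^2/3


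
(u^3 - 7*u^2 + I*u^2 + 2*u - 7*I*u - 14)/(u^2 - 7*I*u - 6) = (u^2 + u*(-7 + 2*I) - 14*I)/(u - 6*I)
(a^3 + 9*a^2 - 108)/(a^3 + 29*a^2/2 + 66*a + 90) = 2*(a - 3)/(2*a + 5)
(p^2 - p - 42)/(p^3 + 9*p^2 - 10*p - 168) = (p - 7)/(p^2 + 3*p - 28)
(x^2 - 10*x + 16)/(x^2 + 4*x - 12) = (x - 8)/(x + 6)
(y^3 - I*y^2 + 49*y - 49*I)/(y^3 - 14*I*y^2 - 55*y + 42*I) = (y + 7*I)/(y - 6*I)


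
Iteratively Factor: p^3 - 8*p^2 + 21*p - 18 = (p - 3)*(p^2 - 5*p + 6) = (p - 3)^2*(p - 2)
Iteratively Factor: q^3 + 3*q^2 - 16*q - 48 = (q + 3)*(q^2 - 16) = (q + 3)*(q + 4)*(q - 4)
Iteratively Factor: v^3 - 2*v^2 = (v)*(v^2 - 2*v) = v^2*(v - 2)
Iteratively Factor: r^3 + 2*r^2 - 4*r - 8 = (r + 2)*(r^2 - 4) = (r + 2)^2*(r - 2)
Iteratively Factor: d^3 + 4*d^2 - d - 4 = (d + 1)*(d^2 + 3*d - 4) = (d - 1)*(d + 1)*(d + 4)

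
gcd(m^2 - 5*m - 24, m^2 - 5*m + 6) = 1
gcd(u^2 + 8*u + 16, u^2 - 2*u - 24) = u + 4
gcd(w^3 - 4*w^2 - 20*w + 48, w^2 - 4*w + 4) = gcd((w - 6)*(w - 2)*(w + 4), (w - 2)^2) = w - 2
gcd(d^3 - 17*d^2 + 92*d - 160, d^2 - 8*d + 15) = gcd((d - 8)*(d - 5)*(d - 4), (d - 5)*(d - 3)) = d - 5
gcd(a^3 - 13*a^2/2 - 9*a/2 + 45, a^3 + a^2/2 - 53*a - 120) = a + 5/2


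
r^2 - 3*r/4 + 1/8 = (r - 1/2)*(r - 1/4)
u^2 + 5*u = u*(u + 5)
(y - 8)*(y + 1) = y^2 - 7*y - 8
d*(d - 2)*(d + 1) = d^3 - d^2 - 2*d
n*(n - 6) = n^2 - 6*n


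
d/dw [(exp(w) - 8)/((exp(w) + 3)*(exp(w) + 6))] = (-exp(2*w) + 16*exp(w) + 90)*exp(w)/(exp(4*w) + 18*exp(3*w) + 117*exp(2*w) + 324*exp(w) + 324)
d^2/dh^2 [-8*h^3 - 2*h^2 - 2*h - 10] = -48*h - 4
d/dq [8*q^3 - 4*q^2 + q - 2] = 24*q^2 - 8*q + 1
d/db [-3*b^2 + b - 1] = 1 - 6*b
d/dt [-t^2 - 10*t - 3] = -2*t - 10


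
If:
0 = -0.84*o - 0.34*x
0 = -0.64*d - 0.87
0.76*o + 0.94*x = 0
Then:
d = -1.36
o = 0.00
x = 0.00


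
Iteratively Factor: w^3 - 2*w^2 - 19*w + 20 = (w + 4)*(w^2 - 6*w + 5) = (w - 5)*(w + 4)*(w - 1)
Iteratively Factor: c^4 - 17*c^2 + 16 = (c + 4)*(c^3 - 4*c^2 - c + 4) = (c - 1)*(c + 4)*(c^2 - 3*c - 4) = (c - 4)*(c - 1)*(c + 4)*(c + 1)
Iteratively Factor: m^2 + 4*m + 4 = (m + 2)*(m + 2)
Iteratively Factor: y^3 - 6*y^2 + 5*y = (y)*(y^2 - 6*y + 5) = y*(y - 1)*(y - 5)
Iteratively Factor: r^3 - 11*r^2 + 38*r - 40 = (r - 5)*(r^2 - 6*r + 8) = (r - 5)*(r - 4)*(r - 2)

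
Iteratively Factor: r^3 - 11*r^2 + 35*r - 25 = (r - 5)*(r^2 - 6*r + 5) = (r - 5)*(r - 1)*(r - 5)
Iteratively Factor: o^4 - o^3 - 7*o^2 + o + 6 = (o - 3)*(o^3 + 2*o^2 - o - 2) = (o - 3)*(o + 1)*(o^2 + o - 2) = (o - 3)*(o + 1)*(o + 2)*(o - 1)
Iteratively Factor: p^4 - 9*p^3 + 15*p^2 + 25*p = (p)*(p^3 - 9*p^2 + 15*p + 25) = p*(p - 5)*(p^2 - 4*p - 5) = p*(p - 5)*(p + 1)*(p - 5)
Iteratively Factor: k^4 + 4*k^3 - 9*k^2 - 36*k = (k + 4)*(k^3 - 9*k) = (k - 3)*(k + 4)*(k^2 + 3*k) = k*(k - 3)*(k + 4)*(k + 3)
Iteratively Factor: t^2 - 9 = (t - 3)*(t + 3)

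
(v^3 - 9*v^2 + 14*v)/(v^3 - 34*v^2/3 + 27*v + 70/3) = 3*v*(v - 2)/(3*v^2 - 13*v - 10)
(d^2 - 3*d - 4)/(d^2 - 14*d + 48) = (d^2 - 3*d - 4)/(d^2 - 14*d + 48)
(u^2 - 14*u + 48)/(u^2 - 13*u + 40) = (u - 6)/(u - 5)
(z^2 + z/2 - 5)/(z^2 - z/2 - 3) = (2*z + 5)/(2*z + 3)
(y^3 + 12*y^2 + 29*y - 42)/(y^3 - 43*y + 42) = (y + 6)/(y - 6)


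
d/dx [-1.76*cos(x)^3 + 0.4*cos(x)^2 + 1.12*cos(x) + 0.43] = (5.28*cos(x)^2 - 0.8*cos(x) - 1.12)*sin(x)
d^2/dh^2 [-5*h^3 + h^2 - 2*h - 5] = 2 - 30*h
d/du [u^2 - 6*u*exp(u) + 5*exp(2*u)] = -6*u*exp(u) + 2*u + 10*exp(2*u) - 6*exp(u)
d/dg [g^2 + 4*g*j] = 2*g + 4*j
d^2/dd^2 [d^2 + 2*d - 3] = 2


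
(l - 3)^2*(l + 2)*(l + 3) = l^4 - l^3 - 15*l^2 + 9*l + 54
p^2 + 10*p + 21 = (p + 3)*(p + 7)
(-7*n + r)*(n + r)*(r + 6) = -7*n^2*r - 42*n^2 - 6*n*r^2 - 36*n*r + r^3 + 6*r^2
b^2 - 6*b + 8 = (b - 4)*(b - 2)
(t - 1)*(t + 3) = t^2 + 2*t - 3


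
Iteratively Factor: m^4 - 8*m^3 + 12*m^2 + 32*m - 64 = (m - 4)*(m^3 - 4*m^2 - 4*m + 16) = (m - 4)*(m + 2)*(m^2 - 6*m + 8) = (m - 4)^2*(m + 2)*(m - 2)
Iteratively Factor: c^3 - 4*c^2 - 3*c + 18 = (c - 3)*(c^2 - c - 6) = (c - 3)^2*(c + 2)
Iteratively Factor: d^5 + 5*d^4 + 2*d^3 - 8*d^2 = (d - 1)*(d^4 + 6*d^3 + 8*d^2) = (d - 1)*(d + 4)*(d^3 + 2*d^2) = (d - 1)*(d + 2)*(d + 4)*(d^2) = d*(d - 1)*(d + 2)*(d + 4)*(d)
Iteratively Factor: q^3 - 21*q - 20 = (q + 1)*(q^2 - q - 20) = (q - 5)*(q + 1)*(q + 4)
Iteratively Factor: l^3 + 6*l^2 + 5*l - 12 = (l + 4)*(l^2 + 2*l - 3) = (l - 1)*(l + 4)*(l + 3)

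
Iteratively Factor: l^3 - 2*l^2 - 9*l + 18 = (l - 3)*(l^2 + l - 6) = (l - 3)*(l - 2)*(l + 3)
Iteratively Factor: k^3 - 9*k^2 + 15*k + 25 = (k - 5)*(k^2 - 4*k - 5) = (k - 5)*(k + 1)*(k - 5)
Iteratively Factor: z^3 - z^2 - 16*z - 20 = (z - 5)*(z^2 + 4*z + 4) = (z - 5)*(z + 2)*(z + 2)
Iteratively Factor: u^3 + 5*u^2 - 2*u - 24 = (u + 4)*(u^2 + u - 6) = (u - 2)*(u + 4)*(u + 3)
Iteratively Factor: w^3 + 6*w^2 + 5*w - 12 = (w - 1)*(w^2 + 7*w + 12) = (w - 1)*(w + 3)*(w + 4)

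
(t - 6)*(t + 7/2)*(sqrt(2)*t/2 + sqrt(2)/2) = sqrt(2)*t^3/2 - 3*sqrt(2)*t^2/4 - 47*sqrt(2)*t/4 - 21*sqrt(2)/2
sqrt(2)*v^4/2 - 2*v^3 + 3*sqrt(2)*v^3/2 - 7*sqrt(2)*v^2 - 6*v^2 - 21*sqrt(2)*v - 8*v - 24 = (v + 3)*(v - 4*sqrt(2))*(v + sqrt(2))*(sqrt(2)*v/2 + 1)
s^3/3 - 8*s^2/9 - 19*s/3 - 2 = (s/3 + 1)*(s - 6)*(s + 1/3)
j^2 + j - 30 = (j - 5)*(j + 6)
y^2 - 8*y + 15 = (y - 5)*(y - 3)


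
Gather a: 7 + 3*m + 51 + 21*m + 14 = 24*m + 72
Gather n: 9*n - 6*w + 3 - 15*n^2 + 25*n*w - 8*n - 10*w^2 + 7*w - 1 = -15*n^2 + n*(25*w + 1) - 10*w^2 + w + 2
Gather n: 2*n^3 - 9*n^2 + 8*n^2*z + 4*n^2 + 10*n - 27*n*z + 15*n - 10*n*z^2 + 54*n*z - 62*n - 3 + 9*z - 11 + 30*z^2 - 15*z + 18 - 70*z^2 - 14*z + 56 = 2*n^3 + n^2*(8*z - 5) + n*(-10*z^2 + 27*z - 37) - 40*z^2 - 20*z + 60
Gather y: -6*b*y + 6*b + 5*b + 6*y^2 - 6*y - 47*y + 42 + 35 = 11*b + 6*y^2 + y*(-6*b - 53) + 77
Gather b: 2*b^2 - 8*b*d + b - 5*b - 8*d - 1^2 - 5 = 2*b^2 + b*(-8*d - 4) - 8*d - 6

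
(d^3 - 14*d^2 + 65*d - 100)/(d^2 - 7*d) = (d^3 - 14*d^2 + 65*d - 100)/(d*(d - 7))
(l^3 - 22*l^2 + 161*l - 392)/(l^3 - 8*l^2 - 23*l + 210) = (l^2 - 15*l + 56)/(l^2 - l - 30)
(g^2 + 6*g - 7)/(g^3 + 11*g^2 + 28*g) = (g - 1)/(g*(g + 4))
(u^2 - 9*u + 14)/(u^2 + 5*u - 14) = (u - 7)/(u + 7)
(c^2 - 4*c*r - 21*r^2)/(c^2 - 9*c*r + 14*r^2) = (-c - 3*r)/(-c + 2*r)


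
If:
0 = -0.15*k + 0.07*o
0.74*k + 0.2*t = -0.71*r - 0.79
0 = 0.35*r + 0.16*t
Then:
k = 0.168339768339768*t - 1.06756756756757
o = 0.360728075013789*t - 2.28764478764479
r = -0.457142857142857*t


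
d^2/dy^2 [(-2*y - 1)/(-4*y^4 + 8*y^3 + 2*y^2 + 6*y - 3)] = 4*(96*y^7 - 176*y^6 - 72*y^5 + 276*y^4 - 124*y^3 + 186*y^2 + 72*y + 39)/(64*y^12 - 384*y^11 + 672*y^10 - 416*y^9 + 960*y^8 - 1536*y^7 + 280*y^6 - 1080*y^5 + 792*y^4 - 216*y^3 + 270*y^2 - 162*y + 27)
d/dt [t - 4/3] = 1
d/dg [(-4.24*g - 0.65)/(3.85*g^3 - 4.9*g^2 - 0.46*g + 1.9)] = (32.648*g^3 - 13.2685*g^2 - 6.37*g - 8.355)/(14.8225*g^6 - 37.73*g^5 + 20.468*g^4 + 19.138*g^3 - 18.4084*g^2 - 1.748*g + 3.61)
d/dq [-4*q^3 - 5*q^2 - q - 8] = -12*q^2 - 10*q - 1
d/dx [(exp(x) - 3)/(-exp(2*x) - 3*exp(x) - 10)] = ((exp(x) - 3)*(2*exp(x) + 3) - exp(2*x) - 3*exp(x) - 10)*exp(x)/(exp(2*x) + 3*exp(x) + 10)^2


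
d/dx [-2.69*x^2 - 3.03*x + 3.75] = -5.38*x - 3.03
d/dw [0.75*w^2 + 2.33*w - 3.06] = 1.5*w + 2.33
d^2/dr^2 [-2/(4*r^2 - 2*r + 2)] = 2*(4*r^2 - 2*r - (4*r - 1)^2 + 2)/(2*r^2 - r + 1)^3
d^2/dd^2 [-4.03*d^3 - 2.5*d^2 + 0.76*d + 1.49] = -24.18*d - 5.0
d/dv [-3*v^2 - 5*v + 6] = -6*v - 5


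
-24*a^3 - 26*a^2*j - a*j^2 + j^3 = (-6*a + j)*(a + j)*(4*a + j)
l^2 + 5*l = l*(l + 5)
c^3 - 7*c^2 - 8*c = c*(c - 8)*(c + 1)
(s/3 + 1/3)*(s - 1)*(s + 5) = s^3/3 + 5*s^2/3 - s/3 - 5/3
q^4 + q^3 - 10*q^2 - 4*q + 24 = (q - 2)^2*(q + 2)*(q + 3)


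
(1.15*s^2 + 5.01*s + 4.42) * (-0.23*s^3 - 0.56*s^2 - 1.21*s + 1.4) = -0.2645*s^5 - 1.7963*s^4 - 5.2137*s^3 - 6.9273*s^2 + 1.6658*s + 6.188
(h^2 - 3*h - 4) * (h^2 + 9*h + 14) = h^4 + 6*h^3 - 17*h^2 - 78*h - 56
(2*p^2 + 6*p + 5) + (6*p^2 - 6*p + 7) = 8*p^2 + 12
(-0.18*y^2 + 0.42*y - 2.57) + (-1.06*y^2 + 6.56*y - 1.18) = -1.24*y^2 + 6.98*y - 3.75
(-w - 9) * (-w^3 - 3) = w^4 + 9*w^3 + 3*w + 27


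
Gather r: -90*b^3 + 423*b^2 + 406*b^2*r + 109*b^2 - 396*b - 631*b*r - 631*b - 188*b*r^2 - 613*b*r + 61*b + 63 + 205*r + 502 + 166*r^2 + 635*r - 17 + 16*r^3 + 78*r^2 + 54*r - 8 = -90*b^3 + 532*b^2 - 966*b + 16*r^3 + r^2*(244 - 188*b) + r*(406*b^2 - 1244*b + 894) + 540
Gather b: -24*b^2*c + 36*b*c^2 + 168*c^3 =-24*b^2*c + 36*b*c^2 + 168*c^3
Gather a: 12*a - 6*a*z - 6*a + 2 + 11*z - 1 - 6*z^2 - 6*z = a*(6 - 6*z) - 6*z^2 + 5*z + 1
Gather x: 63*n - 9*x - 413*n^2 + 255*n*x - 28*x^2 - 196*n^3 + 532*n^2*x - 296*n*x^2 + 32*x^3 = -196*n^3 - 413*n^2 + 63*n + 32*x^3 + x^2*(-296*n - 28) + x*(532*n^2 + 255*n - 9)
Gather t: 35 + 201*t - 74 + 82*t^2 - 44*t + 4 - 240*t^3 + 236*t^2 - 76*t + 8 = -240*t^3 + 318*t^2 + 81*t - 27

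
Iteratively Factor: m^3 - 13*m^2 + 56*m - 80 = (m - 4)*(m^2 - 9*m + 20) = (m - 5)*(m - 4)*(m - 4)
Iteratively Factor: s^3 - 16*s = (s - 4)*(s^2 + 4*s) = s*(s - 4)*(s + 4)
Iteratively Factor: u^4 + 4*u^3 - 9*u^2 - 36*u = (u + 4)*(u^3 - 9*u) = (u + 3)*(u + 4)*(u^2 - 3*u) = u*(u + 3)*(u + 4)*(u - 3)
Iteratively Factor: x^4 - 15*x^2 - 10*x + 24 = (x - 4)*(x^3 + 4*x^2 + x - 6) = (x - 4)*(x + 3)*(x^2 + x - 2) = (x - 4)*(x + 2)*(x + 3)*(x - 1)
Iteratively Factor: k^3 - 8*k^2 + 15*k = (k)*(k^2 - 8*k + 15) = k*(k - 3)*(k - 5)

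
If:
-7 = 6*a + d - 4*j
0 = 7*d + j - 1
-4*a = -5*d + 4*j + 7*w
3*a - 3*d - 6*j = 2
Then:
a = -349/147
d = 19/49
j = -12/7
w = 2689/1029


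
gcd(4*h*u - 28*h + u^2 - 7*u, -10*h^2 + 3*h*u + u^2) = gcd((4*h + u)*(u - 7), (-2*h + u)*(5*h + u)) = 1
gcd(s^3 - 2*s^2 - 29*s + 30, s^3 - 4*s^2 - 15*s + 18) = s^2 - 7*s + 6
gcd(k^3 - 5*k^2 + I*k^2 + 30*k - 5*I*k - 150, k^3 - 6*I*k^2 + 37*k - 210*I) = k^2 + I*k + 30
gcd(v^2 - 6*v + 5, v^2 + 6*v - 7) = v - 1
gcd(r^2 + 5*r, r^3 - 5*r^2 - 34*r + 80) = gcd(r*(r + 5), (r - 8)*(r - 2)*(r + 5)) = r + 5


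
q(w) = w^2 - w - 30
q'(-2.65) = -6.30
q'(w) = 2*w - 1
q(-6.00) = 12.00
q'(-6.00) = -13.00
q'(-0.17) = -1.34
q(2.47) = -26.37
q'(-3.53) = -8.06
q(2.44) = -26.49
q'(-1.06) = -3.12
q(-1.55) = -26.05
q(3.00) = -24.00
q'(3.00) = 5.00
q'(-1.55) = -4.10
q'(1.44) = 1.88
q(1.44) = -29.37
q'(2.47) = 3.94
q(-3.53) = -14.01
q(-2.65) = -20.33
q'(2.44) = 3.88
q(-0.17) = -29.80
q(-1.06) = -27.82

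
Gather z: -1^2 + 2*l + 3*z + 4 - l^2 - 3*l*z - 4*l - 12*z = -l^2 - 2*l + z*(-3*l - 9) + 3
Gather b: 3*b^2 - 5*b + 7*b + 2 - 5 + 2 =3*b^2 + 2*b - 1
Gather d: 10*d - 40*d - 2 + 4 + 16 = 18 - 30*d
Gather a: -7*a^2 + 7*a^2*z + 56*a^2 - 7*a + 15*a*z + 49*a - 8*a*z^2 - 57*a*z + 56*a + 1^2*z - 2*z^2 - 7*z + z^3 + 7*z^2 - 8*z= a^2*(7*z + 49) + a*(-8*z^2 - 42*z + 98) + z^3 + 5*z^2 - 14*z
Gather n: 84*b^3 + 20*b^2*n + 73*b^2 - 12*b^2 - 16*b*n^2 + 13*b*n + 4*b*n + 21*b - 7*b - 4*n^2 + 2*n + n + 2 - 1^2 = 84*b^3 + 61*b^2 + 14*b + n^2*(-16*b - 4) + n*(20*b^2 + 17*b + 3) + 1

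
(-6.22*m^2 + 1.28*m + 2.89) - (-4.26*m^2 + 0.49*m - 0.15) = -1.96*m^2 + 0.79*m + 3.04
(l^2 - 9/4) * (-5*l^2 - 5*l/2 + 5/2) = -5*l^4 - 5*l^3/2 + 55*l^2/4 + 45*l/8 - 45/8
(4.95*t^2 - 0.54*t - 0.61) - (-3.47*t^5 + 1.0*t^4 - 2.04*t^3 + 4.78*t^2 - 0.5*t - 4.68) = 3.47*t^5 - 1.0*t^4 + 2.04*t^3 + 0.17*t^2 - 0.04*t + 4.07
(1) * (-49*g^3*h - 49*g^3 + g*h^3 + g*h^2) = -49*g^3*h - 49*g^3 + g*h^3 + g*h^2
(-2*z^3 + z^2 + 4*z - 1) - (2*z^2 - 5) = -2*z^3 - z^2 + 4*z + 4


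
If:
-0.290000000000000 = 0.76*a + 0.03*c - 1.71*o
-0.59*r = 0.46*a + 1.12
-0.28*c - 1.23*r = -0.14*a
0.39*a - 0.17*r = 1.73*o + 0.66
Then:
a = -2.42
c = -1.15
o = -0.93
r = -0.01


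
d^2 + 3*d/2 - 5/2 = (d - 1)*(d + 5/2)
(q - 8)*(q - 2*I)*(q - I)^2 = q^4 - 8*q^3 - 4*I*q^3 - 5*q^2 + 32*I*q^2 + 40*q + 2*I*q - 16*I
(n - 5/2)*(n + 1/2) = n^2 - 2*n - 5/4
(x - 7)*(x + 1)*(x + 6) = x^3 - 43*x - 42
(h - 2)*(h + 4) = h^2 + 2*h - 8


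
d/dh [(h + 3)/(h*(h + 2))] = (-h^2 - 6*h - 6)/(h^2*(h^2 + 4*h + 4))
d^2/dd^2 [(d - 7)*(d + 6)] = 2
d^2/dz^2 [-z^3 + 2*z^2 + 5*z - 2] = 4 - 6*z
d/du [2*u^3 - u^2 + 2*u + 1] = 6*u^2 - 2*u + 2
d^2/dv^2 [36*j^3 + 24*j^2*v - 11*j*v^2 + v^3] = -22*j + 6*v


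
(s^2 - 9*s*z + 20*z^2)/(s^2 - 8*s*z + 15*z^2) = (-s + 4*z)/(-s + 3*z)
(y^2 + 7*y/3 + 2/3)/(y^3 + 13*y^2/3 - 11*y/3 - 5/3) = (y + 2)/(y^2 + 4*y - 5)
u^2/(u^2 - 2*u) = u/(u - 2)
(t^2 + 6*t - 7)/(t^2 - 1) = (t + 7)/(t + 1)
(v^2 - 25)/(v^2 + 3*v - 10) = (v - 5)/(v - 2)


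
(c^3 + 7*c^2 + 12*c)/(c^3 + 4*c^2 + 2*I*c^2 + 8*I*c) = (c + 3)/(c + 2*I)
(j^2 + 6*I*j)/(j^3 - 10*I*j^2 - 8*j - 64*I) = j*(j + 6*I)/(j^3 - 10*I*j^2 - 8*j - 64*I)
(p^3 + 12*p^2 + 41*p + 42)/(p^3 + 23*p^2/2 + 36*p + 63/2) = 2*(p + 2)/(2*p + 3)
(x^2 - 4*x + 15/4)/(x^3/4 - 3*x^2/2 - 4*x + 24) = (4*x^2 - 16*x + 15)/(x^3 - 6*x^2 - 16*x + 96)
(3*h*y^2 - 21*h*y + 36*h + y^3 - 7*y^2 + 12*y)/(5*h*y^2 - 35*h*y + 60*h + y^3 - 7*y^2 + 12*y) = (3*h + y)/(5*h + y)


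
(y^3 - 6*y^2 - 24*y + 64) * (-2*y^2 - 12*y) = -2*y^5 + 120*y^3 + 160*y^2 - 768*y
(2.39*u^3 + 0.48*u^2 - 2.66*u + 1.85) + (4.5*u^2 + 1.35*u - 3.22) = 2.39*u^3 + 4.98*u^2 - 1.31*u - 1.37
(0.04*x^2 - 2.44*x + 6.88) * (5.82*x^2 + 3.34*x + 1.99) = 0.2328*x^4 - 14.0672*x^3 + 31.9716*x^2 + 18.1236*x + 13.6912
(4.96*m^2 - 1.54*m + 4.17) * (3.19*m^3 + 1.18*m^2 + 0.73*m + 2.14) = 15.8224*m^5 + 0.940199999999999*m^4 + 15.1059*m^3 + 14.4108*m^2 - 0.251500000000001*m + 8.9238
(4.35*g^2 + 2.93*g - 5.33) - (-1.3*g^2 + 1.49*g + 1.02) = 5.65*g^2 + 1.44*g - 6.35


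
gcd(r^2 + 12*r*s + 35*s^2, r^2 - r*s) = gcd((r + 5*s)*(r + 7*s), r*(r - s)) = 1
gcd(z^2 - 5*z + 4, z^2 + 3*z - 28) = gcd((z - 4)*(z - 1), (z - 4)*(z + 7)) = z - 4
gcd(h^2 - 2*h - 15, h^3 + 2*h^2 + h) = 1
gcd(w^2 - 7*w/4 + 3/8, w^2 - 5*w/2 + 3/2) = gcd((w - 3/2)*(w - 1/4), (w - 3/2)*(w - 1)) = w - 3/2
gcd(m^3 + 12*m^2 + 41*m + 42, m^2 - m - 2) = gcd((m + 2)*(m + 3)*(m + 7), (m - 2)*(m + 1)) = 1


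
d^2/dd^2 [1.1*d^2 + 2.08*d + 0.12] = 2.20000000000000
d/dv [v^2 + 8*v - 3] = 2*v + 8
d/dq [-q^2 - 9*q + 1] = -2*q - 9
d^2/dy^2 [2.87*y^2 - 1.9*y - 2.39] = 5.74000000000000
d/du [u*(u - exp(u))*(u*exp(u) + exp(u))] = (u*(1 - exp(u))*(u + 1) + u*(u + 2)*(u - exp(u)) + (u + 1)*(u - exp(u)))*exp(u)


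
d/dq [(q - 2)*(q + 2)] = 2*q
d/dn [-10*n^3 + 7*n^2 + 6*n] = -30*n^2 + 14*n + 6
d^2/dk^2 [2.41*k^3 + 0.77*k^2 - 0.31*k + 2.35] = 14.46*k + 1.54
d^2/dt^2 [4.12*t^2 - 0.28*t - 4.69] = 8.24000000000000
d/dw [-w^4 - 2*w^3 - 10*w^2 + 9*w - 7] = -4*w^3 - 6*w^2 - 20*w + 9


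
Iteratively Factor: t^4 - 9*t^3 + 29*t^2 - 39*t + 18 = (t - 3)*(t^3 - 6*t^2 + 11*t - 6) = (t - 3)^2*(t^2 - 3*t + 2) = (t - 3)^2*(t - 1)*(t - 2)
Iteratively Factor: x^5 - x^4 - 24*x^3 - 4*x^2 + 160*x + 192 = (x - 4)*(x^4 + 3*x^3 - 12*x^2 - 52*x - 48) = (x - 4)*(x + 2)*(x^3 + x^2 - 14*x - 24) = (x - 4)*(x + 2)^2*(x^2 - x - 12) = (x - 4)^2*(x + 2)^2*(x + 3)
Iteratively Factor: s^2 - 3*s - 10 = (s + 2)*(s - 5)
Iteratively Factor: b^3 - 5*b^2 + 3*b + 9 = (b - 3)*(b^2 - 2*b - 3) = (b - 3)*(b + 1)*(b - 3)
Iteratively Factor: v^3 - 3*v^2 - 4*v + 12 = (v - 3)*(v^2 - 4) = (v - 3)*(v - 2)*(v + 2)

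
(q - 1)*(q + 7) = q^2 + 6*q - 7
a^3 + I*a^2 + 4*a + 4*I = (a - 2*I)*(a + I)*(a + 2*I)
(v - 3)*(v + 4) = v^2 + v - 12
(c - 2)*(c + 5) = c^2 + 3*c - 10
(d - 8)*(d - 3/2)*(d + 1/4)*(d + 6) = d^4 - 13*d^3/4 - 367*d^2/8 + 243*d/4 + 18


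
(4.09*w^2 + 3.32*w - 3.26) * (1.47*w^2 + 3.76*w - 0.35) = 6.0123*w^4 + 20.2588*w^3 + 6.2595*w^2 - 13.4196*w + 1.141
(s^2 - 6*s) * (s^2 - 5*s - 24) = s^4 - 11*s^3 + 6*s^2 + 144*s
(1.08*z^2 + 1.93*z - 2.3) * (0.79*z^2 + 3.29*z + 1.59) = 0.8532*z^4 + 5.0779*z^3 + 6.2499*z^2 - 4.4983*z - 3.657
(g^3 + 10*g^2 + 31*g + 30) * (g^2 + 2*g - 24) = g^5 + 12*g^4 + 27*g^3 - 148*g^2 - 684*g - 720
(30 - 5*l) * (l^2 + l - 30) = -5*l^3 + 25*l^2 + 180*l - 900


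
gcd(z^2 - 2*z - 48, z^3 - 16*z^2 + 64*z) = z - 8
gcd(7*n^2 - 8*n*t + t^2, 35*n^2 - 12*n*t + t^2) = -7*n + t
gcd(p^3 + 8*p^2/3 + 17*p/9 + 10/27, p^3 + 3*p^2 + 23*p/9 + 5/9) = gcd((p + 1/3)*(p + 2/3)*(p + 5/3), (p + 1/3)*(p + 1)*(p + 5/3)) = p^2 + 2*p + 5/9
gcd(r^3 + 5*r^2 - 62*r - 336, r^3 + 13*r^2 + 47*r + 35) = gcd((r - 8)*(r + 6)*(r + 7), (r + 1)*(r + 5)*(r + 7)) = r + 7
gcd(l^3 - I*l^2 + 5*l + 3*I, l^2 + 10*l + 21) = 1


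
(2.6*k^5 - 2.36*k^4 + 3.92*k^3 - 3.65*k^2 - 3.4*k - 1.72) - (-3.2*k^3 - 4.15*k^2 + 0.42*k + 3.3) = 2.6*k^5 - 2.36*k^4 + 7.12*k^3 + 0.5*k^2 - 3.82*k - 5.02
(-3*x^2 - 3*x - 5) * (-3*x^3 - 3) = 9*x^5 + 9*x^4 + 15*x^3 + 9*x^2 + 9*x + 15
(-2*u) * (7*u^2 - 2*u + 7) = -14*u^3 + 4*u^2 - 14*u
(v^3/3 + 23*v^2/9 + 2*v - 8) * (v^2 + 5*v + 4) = v^5/3 + 38*v^4/9 + 145*v^3/9 + 110*v^2/9 - 32*v - 32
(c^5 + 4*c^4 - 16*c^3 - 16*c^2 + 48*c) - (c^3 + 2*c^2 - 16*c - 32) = c^5 + 4*c^4 - 17*c^3 - 18*c^2 + 64*c + 32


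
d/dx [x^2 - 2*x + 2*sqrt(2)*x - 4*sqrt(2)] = 2*x - 2 + 2*sqrt(2)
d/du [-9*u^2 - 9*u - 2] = -18*u - 9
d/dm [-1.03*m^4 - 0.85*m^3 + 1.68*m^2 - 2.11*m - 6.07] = -4.12*m^3 - 2.55*m^2 + 3.36*m - 2.11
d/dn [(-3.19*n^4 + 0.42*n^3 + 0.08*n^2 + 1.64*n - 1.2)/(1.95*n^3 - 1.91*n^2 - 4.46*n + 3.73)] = (-6.2205*n^6 + 12.1858*n^5 + 41.724*n^4 - 57.7372*n^3 + 14.4954*n^2 - 3.9872*n + 0.7652)/(3.8025*n^6 - 7.449*n^5 - 13.7459*n^4 + 31.5842*n^3 + 5.643*n^2 - 33.2716*n + 13.9129)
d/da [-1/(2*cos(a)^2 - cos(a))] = (sin(a)/cos(a)^2 - 4*tan(a))/(2*cos(a) - 1)^2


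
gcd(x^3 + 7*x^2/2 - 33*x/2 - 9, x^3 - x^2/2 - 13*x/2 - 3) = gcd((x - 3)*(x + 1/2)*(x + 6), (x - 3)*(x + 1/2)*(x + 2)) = x^2 - 5*x/2 - 3/2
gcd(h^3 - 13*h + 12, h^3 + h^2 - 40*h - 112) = h + 4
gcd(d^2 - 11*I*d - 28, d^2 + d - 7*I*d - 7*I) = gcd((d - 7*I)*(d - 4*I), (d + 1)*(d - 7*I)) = d - 7*I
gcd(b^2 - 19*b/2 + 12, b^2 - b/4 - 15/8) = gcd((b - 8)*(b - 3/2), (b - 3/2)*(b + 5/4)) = b - 3/2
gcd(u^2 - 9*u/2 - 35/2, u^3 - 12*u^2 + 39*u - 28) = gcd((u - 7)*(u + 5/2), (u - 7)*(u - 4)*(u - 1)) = u - 7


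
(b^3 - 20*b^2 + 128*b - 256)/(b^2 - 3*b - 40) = (b^2 - 12*b + 32)/(b + 5)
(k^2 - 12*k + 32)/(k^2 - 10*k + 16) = (k - 4)/(k - 2)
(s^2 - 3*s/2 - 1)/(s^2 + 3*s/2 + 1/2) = (s - 2)/(s + 1)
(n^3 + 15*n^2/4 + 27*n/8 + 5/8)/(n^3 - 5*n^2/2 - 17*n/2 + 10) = (4*n^2 + 5*n + 1)/(4*(n^2 - 5*n + 4))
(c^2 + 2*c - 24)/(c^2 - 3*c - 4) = (c + 6)/(c + 1)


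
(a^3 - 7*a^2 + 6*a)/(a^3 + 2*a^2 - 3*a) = (a - 6)/(a + 3)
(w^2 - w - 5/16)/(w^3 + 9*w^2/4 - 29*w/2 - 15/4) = (w - 5/4)/(w^2 + 2*w - 15)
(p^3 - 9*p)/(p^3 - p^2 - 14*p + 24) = p*(p + 3)/(p^2 + 2*p - 8)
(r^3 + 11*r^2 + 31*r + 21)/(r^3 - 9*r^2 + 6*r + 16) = (r^2 + 10*r + 21)/(r^2 - 10*r + 16)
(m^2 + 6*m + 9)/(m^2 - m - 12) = (m + 3)/(m - 4)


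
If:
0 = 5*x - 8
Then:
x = 8/5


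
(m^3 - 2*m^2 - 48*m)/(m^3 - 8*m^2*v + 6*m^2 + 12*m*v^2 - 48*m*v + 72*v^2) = m*(m - 8)/(m^2 - 8*m*v + 12*v^2)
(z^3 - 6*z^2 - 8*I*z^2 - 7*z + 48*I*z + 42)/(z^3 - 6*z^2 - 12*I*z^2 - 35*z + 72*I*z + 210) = (z - I)/(z - 5*I)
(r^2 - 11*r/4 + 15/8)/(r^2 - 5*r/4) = (r - 3/2)/r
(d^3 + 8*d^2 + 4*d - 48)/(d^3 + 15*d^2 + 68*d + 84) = (d^2 + 2*d - 8)/(d^2 + 9*d + 14)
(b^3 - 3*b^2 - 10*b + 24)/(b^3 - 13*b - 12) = (b - 2)/(b + 1)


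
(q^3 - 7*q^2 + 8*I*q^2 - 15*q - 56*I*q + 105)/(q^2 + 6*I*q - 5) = (q^2 + q*(-7 + 3*I) - 21*I)/(q + I)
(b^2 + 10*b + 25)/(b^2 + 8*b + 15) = (b + 5)/(b + 3)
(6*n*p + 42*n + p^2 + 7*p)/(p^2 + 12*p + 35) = (6*n + p)/(p + 5)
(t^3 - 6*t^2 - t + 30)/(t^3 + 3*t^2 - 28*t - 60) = (t - 3)/(t + 6)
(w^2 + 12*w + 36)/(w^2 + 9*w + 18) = (w + 6)/(w + 3)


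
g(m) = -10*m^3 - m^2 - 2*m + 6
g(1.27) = -18.64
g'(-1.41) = -58.82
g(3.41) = -408.97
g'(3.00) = -278.00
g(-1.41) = 34.86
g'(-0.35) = -4.98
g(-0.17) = 6.36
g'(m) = -30*m^2 - 2*m - 2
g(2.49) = -159.56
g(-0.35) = 7.01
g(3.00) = -279.00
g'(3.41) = -357.66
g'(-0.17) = -2.53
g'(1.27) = -52.93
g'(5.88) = -1050.99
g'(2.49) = -192.98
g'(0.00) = -2.00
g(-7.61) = 4370.42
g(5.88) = -2073.31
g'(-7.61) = -1724.14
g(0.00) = 6.00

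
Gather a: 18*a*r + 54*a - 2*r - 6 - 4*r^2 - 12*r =a*(18*r + 54) - 4*r^2 - 14*r - 6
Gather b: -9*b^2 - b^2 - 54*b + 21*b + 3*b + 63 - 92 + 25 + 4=-10*b^2 - 30*b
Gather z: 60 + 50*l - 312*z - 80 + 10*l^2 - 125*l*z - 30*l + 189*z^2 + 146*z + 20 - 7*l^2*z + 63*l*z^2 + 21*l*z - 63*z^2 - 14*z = 10*l^2 + 20*l + z^2*(63*l + 126) + z*(-7*l^2 - 104*l - 180)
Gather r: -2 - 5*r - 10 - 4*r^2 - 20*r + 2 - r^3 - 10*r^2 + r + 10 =-r^3 - 14*r^2 - 24*r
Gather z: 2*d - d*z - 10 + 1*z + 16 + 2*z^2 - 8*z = 2*d + 2*z^2 + z*(-d - 7) + 6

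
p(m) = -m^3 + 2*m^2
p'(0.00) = 0.00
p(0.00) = 0.00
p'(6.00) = -84.00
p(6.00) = -144.00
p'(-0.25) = -1.19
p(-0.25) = 0.14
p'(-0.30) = -1.47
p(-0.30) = 0.21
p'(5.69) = -74.37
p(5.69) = -119.47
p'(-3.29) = -45.63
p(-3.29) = 57.26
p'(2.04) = -4.32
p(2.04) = -0.17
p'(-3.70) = -55.87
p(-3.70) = 78.03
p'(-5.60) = -116.48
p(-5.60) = 238.34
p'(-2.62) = -31.07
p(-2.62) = 31.71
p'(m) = -3*m^2 + 4*m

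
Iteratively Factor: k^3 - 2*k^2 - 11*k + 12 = (k - 1)*(k^2 - k - 12) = (k - 1)*(k + 3)*(k - 4)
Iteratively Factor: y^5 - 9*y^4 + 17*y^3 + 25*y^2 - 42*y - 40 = (y - 2)*(y^4 - 7*y^3 + 3*y^2 + 31*y + 20) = (y - 5)*(y - 2)*(y^3 - 2*y^2 - 7*y - 4) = (y - 5)*(y - 4)*(y - 2)*(y^2 + 2*y + 1) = (y - 5)*(y - 4)*(y - 2)*(y + 1)*(y + 1)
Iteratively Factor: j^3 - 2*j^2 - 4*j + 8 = (j + 2)*(j^2 - 4*j + 4) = (j - 2)*(j + 2)*(j - 2)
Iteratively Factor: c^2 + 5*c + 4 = (c + 1)*(c + 4)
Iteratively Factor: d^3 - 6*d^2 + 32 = (d - 4)*(d^2 - 2*d - 8) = (d - 4)^2*(d + 2)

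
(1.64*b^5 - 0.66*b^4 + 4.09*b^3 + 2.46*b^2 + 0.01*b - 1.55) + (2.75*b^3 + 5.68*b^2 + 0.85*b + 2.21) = 1.64*b^5 - 0.66*b^4 + 6.84*b^3 + 8.14*b^2 + 0.86*b + 0.66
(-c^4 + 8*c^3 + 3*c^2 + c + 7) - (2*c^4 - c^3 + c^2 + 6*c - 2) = -3*c^4 + 9*c^3 + 2*c^2 - 5*c + 9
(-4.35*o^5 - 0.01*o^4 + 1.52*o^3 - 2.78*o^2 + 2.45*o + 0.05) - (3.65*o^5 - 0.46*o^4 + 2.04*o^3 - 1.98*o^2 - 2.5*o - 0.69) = -8.0*o^5 + 0.45*o^4 - 0.52*o^3 - 0.8*o^2 + 4.95*o + 0.74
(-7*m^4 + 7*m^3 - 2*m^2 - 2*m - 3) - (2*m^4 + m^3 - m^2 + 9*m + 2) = -9*m^4 + 6*m^3 - m^2 - 11*m - 5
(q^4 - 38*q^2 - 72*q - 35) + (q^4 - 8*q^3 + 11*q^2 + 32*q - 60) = 2*q^4 - 8*q^3 - 27*q^2 - 40*q - 95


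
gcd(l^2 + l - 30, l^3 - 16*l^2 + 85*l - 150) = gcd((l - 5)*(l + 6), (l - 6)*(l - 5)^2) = l - 5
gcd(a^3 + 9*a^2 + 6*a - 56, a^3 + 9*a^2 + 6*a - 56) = a^3 + 9*a^2 + 6*a - 56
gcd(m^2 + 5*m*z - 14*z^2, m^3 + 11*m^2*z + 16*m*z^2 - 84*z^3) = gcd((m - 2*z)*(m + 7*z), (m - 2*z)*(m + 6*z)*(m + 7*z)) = -m^2 - 5*m*z + 14*z^2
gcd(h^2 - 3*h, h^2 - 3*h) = h^2 - 3*h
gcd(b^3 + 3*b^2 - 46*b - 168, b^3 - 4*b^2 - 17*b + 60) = b + 4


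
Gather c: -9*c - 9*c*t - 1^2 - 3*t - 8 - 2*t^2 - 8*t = c*(-9*t - 9) - 2*t^2 - 11*t - 9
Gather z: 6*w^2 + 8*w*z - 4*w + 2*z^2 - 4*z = 6*w^2 - 4*w + 2*z^2 + z*(8*w - 4)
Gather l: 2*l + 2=2*l + 2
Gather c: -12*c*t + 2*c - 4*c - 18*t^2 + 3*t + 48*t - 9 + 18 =c*(-12*t - 2) - 18*t^2 + 51*t + 9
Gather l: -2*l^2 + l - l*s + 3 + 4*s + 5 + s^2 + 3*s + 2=-2*l^2 + l*(1 - s) + s^2 + 7*s + 10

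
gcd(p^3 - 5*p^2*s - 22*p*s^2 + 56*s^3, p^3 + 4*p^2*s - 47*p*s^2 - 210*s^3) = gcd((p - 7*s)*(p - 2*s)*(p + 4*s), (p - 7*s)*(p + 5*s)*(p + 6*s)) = p - 7*s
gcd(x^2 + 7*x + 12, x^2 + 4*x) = x + 4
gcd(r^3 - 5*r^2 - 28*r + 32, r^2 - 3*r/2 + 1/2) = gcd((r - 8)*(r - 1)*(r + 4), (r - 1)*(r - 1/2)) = r - 1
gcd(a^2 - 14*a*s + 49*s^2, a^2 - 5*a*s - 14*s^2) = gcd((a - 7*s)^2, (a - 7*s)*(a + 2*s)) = -a + 7*s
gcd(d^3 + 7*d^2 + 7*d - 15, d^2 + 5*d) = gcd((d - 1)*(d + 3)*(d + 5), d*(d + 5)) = d + 5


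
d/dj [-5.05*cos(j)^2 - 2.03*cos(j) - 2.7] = (10.1*cos(j) + 2.03)*sin(j)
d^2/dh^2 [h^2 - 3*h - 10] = 2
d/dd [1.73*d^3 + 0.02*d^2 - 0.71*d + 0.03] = 5.19*d^2 + 0.04*d - 0.71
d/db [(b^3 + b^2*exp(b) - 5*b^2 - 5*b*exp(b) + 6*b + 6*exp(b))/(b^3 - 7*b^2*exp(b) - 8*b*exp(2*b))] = (8*b^3*exp(b) - 48*b^2*exp(b) + 5*b^2 + 48*b*exp(b) - 12*b + 48*exp(b))/(b^2*(b^2 - 16*b*exp(b) + 64*exp(2*b)))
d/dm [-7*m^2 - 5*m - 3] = -14*m - 5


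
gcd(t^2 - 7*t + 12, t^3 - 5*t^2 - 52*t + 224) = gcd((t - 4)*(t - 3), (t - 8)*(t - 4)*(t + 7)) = t - 4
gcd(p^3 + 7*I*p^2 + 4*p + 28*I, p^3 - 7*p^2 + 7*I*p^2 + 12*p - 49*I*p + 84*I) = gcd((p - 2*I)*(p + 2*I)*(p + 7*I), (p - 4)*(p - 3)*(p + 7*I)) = p + 7*I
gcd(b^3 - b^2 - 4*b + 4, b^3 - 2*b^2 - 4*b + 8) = b^2 - 4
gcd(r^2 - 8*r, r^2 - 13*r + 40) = r - 8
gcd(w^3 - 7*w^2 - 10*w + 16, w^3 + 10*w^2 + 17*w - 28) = w - 1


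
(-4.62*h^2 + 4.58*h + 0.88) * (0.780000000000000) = -3.6036*h^2 + 3.5724*h + 0.6864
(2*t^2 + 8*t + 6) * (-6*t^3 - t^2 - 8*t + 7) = -12*t^5 - 50*t^4 - 60*t^3 - 56*t^2 + 8*t + 42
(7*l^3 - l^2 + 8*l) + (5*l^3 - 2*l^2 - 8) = 12*l^3 - 3*l^2 + 8*l - 8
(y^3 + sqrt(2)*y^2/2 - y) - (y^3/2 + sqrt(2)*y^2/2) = y^3/2 - y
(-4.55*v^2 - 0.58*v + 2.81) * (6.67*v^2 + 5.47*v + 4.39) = -30.3485*v^4 - 28.7571*v^3 - 4.4044*v^2 + 12.8245*v + 12.3359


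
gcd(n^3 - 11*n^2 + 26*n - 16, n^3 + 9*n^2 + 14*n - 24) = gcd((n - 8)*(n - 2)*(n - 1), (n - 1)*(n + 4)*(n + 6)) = n - 1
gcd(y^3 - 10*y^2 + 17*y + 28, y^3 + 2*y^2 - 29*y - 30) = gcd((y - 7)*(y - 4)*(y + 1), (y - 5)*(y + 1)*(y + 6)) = y + 1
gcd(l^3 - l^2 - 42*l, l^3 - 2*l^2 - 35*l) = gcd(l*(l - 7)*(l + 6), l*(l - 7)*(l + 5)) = l^2 - 7*l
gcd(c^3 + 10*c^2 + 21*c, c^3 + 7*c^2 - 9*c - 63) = c^2 + 10*c + 21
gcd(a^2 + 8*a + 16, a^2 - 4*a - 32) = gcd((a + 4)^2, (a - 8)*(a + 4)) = a + 4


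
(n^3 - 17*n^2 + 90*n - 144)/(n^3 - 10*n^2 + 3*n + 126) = (n^2 - 11*n + 24)/(n^2 - 4*n - 21)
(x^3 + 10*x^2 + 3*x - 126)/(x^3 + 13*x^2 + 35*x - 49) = (x^2 + 3*x - 18)/(x^2 + 6*x - 7)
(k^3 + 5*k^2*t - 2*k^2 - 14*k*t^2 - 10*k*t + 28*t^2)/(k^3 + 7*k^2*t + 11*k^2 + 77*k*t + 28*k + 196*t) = (k^2 - 2*k*t - 2*k + 4*t)/(k^2 + 11*k + 28)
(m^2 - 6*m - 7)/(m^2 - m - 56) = (-m^2 + 6*m + 7)/(-m^2 + m + 56)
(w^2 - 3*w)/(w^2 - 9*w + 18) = w/(w - 6)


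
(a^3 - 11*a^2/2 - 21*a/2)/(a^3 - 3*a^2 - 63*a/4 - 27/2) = 2*a*(a - 7)/(2*a^2 - 9*a - 18)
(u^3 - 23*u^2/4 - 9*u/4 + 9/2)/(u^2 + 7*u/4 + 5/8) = 2*(4*u^3 - 23*u^2 - 9*u + 18)/(8*u^2 + 14*u + 5)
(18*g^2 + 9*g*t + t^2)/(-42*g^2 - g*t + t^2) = (3*g + t)/(-7*g + t)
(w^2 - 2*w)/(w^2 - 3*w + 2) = w/(w - 1)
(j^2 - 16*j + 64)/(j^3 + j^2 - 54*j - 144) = (j - 8)/(j^2 + 9*j + 18)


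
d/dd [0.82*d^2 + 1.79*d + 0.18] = 1.64*d + 1.79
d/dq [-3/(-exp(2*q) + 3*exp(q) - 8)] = (9 - 6*exp(q))*exp(q)/(exp(2*q) - 3*exp(q) + 8)^2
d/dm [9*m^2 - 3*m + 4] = 18*m - 3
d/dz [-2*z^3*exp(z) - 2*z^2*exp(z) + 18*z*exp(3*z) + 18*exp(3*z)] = 2*(-z^3 - 4*z^2 + 27*z*exp(2*z) - 2*z + 36*exp(2*z))*exp(z)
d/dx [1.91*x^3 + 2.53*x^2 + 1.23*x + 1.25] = 5.73*x^2 + 5.06*x + 1.23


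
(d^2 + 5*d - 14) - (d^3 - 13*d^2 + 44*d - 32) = -d^3 + 14*d^2 - 39*d + 18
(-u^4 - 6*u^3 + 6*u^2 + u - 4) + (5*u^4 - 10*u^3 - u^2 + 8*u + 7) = 4*u^4 - 16*u^3 + 5*u^2 + 9*u + 3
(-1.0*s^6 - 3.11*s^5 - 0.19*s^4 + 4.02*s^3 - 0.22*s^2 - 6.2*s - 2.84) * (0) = 0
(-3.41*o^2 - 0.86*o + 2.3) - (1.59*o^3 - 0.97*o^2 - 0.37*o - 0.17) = -1.59*o^3 - 2.44*o^2 - 0.49*o + 2.47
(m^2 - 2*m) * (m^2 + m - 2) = m^4 - m^3 - 4*m^2 + 4*m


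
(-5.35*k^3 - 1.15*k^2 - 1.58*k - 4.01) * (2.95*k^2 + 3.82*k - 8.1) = -15.7825*k^5 - 23.8295*k^4 + 34.281*k^3 - 8.5501*k^2 - 2.5202*k + 32.481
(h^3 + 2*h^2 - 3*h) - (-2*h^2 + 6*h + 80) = h^3 + 4*h^2 - 9*h - 80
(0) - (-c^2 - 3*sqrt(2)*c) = c^2 + 3*sqrt(2)*c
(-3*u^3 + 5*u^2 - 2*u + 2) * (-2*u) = 6*u^4 - 10*u^3 + 4*u^2 - 4*u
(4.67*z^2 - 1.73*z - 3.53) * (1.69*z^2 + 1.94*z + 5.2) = 7.8923*z^4 + 6.1361*z^3 + 14.9621*z^2 - 15.8442*z - 18.356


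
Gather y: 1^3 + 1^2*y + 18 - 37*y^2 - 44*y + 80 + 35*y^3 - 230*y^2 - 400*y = 35*y^3 - 267*y^2 - 443*y + 99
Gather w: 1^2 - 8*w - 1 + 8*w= 0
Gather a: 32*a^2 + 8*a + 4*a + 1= 32*a^2 + 12*a + 1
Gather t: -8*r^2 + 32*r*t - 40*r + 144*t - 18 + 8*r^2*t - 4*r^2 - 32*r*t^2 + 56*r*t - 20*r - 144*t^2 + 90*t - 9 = -12*r^2 - 60*r + t^2*(-32*r - 144) + t*(8*r^2 + 88*r + 234) - 27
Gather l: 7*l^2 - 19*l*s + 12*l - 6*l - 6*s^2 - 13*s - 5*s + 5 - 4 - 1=7*l^2 + l*(6 - 19*s) - 6*s^2 - 18*s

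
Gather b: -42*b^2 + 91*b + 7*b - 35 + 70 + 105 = -42*b^2 + 98*b + 140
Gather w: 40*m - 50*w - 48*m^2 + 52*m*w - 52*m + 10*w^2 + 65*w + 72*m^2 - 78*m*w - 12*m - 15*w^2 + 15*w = 24*m^2 - 24*m - 5*w^2 + w*(30 - 26*m)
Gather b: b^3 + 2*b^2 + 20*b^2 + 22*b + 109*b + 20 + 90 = b^3 + 22*b^2 + 131*b + 110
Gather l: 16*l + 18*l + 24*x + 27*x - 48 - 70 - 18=34*l + 51*x - 136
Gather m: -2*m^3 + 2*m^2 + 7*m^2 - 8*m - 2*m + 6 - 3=-2*m^3 + 9*m^2 - 10*m + 3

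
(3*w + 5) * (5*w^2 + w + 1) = 15*w^3 + 28*w^2 + 8*w + 5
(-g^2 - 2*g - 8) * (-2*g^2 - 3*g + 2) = 2*g^4 + 7*g^3 + 20*g^2 + 20*g - 16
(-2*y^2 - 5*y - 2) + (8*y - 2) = -2*y^2 + 3*y - 4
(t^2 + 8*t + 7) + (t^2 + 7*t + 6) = 2*t^2 + 15*t + 13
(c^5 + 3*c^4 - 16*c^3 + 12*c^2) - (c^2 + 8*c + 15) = c^5 + 3*c^4 - 16*c^3 + 11*c^2 - 8*c - 15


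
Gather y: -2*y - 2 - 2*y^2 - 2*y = -2*y^2 - 4*y - 2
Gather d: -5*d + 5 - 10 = -5*d - 5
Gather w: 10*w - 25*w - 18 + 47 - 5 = 24 - 15*w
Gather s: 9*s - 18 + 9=9*s - 9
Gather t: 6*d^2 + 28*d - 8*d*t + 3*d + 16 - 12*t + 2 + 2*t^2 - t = 6*d^2 + 31*d + 2*t^2 + t*(-8*d - 13) + 18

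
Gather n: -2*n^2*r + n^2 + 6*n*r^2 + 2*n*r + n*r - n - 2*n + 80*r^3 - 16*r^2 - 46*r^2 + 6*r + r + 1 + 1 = n^2*(1 - 2*r) + n*(6*r^2 + 3*r - 3) + 80*r^3 - 62*r^2 + 7*r + 2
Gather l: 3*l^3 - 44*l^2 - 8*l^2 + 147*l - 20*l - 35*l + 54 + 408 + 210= 3*l^3 - 52*l^2 + 92*l + 672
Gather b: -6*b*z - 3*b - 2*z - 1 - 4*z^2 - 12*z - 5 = b*(-6*z - 3) - 4*z^2 - 14*z - 6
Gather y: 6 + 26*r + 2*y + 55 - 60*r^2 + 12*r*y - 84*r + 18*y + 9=-60*r^2 - 58*r + y*(12*r + 20) + 70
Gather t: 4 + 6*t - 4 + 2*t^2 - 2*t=2*t^2 + 4*t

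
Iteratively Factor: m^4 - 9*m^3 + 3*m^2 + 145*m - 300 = (m + 4)*(m^3 - 13*m^2 + 55*m - 75) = (m - 5)*(m + 4)*(m^2 - 8*m + 15) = (m - 5)*(m - 3)*(m + 4)*(m - 5)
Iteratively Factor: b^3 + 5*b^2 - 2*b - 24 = (b - 2)*(b^2 + 7*b + 12) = (b - 2)*(b + 4)*(b + 3)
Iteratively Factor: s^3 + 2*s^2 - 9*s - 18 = (s + 3)*(s^2 - s - 6) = (s - 3)*(s + 3)*(s + 2)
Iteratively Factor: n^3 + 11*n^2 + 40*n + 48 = (n + 4)*(n^2 + 7*n + 12) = (n + 3)*(n + 4)*(n + 4)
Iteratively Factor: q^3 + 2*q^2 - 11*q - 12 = (q + 4)*(q^2 - 2*q - 3) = (q + 1)*(q + 4)*(q - 3)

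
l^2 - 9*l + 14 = (l - 7)*(l - 2)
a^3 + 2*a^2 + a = a*(a + 1)^2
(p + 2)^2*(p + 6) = p^3 + 10*p^2 + 28*p + 24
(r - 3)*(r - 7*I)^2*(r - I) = r^4 - 3*r^3 - 15*I*r^3 - 63*r^2 + 45*I*r^2 + 189*r + 49*I*r - 147*I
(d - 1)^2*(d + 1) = d^3 - d^2 - d + 1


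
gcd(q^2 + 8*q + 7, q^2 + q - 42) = q + 7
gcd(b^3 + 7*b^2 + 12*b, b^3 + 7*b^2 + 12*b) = b^3 + 7*b^2 + 12*b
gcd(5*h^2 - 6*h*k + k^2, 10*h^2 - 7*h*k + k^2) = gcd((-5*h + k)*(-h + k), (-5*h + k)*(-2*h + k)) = 5*h - k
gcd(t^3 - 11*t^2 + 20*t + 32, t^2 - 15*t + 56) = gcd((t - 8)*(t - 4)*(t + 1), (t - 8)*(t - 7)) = t - 8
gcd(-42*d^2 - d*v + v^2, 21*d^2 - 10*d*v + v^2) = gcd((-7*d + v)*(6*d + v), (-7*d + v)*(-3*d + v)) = -7*d + v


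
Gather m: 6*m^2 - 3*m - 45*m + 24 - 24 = 6*m^2 - 48*m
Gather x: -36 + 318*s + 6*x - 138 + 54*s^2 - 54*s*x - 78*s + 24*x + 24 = 54*s^2 + 240*s + x*(30 - 54*s) - 150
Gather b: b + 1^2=b + 1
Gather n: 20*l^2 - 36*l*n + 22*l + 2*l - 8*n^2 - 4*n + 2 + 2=20*l^2 + 24*l - 8*n^2 + n*(-36*l - 4) + 4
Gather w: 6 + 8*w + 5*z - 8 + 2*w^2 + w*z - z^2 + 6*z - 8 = 2*w^2 + w*(z + 8) - z^2 + 11*z - 10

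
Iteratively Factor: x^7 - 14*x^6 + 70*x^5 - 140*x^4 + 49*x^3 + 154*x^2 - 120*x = (x - 4)*(x^6 - 10*x^5 + 30*x^4 - 20*x^3 - 31*x^2 + 30*x) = (x - 5)*(x - 4)*(x^5 - 5*x^4 + 5*x^3 + 5*x^2 - 6*x) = x*(x - 5)*(x - 4)*(x^4 - 5*x^3 + 5*x^2 + 5*x - 6) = x*(x - 5)*(x - 4)*(x - 1)*(x^3 - 4*x^2 + x + 6) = x*(x - 5)*(x - 4)*(x - 2)*(x - 1)*(x^2 - 2*x - 3) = x*(x - 5)*(x - 4)*(x - 3)*(x - 2)*(x - 1)*(x + 1)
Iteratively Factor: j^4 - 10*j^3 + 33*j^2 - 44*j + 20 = (j - 2)*(j^3 - 8*j^2 + 17*j - 10) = (j - 5)*(j - 2)*(j^2 - 3*j + 2) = (j - 5)*(j - 2)^2*(j - 1)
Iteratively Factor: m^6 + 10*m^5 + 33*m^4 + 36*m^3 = (m + 3)*(m^5 + 7*m^4 + 12*m^3) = m*(m + 3)*(m^4 + 7*m^3 + 12*m^2) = m^2*(m + 3)*(m^3 + 7*m^2 + 12*m) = m^2*(m + 3)^2*(m^2 + 4*m) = m^2*(m + 3)^2*(m + 4)*(m)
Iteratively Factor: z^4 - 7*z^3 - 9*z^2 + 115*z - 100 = (z - 5)*(z^3 - 2*z^2 - 19*z + 20) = (z - 5)*(z + 4)*(z^2 - 6*z + 5) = (z - 5)*(z - 1)*(z + 4)*(z - 5)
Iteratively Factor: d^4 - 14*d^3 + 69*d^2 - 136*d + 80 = (d - 4)*(d^3 - 10*d^2 + 29*d - 20) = (d - 5)*(d - 4)*(d^2 - 5*d + 4) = (d - 5)*(d - 4)^2*(d - 1)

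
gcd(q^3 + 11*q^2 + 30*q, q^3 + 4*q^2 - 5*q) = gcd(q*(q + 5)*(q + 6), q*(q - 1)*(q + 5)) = q^2 + 5*q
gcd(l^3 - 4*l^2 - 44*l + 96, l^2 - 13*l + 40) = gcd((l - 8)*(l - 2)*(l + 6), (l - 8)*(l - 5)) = l - 8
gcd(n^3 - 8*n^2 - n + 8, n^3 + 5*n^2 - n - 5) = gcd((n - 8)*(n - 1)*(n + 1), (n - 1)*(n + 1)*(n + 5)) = n^2 - 1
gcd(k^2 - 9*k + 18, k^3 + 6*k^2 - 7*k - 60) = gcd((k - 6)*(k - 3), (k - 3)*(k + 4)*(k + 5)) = k - 3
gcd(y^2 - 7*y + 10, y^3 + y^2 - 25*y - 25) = y - 5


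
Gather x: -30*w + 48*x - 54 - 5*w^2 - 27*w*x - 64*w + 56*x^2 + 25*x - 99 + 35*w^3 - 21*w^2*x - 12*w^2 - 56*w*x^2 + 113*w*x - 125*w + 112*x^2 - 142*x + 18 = 35*w^3 - 17*w^2 - 219*w + x^2*(168 - 56*w) + x*(-21*w^2 + 86*w - 69) - 135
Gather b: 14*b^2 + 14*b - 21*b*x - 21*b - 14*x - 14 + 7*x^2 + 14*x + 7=14*b^2 + b*(-21*x - 7) + 7*x^2 - 7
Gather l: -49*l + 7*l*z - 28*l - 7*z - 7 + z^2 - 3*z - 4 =l*(7*z - 77) + z^2 - 10*z - 11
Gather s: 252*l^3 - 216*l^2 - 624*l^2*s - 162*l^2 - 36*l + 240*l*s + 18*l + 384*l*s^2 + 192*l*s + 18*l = 252*l^3 - 378*l^2 + 384*l*s^2 + s*(-624*l^2 + 432*l)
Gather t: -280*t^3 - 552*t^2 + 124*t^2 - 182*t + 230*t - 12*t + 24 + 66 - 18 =-280*t^3 - 428*t^2 + 36*t + 72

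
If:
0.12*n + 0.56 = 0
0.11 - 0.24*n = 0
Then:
No Solution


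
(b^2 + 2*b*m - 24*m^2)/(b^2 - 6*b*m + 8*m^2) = (b + 6*m)/(b - 2*m)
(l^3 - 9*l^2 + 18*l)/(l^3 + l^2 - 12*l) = (l - 6)/(l + 4)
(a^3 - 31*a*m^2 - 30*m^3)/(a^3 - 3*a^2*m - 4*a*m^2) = (a^2 - a*m - 30*m^2)/(a*(a - 4*m))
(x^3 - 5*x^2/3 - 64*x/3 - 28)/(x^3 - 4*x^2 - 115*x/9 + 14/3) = 3*(x + 2)/(3*x - 1)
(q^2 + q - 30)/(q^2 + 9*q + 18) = (q - 5)/(q + 3)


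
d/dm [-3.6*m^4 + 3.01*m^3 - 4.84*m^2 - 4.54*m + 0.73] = -14.4*m^3 + 9.03*m^2 - 9.68*m - 4.54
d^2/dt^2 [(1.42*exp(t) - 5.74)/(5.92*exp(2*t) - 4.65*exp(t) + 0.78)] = (49.765888*exp(4*t) - 765.575584*exp(3*t) + 434.690208*exp(2*t) - 12.942714*exp(t) - 19.955052)*exp(t)/(207.474688*exp(6*t) - 488.89728*exp(5*t) + 466.024176*exp(4*t) - 229.375665*exp(3*t) + 61.401834*exp(2*t) - 8.48718*exp(t) + 0.474552)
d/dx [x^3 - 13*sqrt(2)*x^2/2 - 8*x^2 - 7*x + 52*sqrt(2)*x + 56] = 3*x^2 - 13*sqrt(2)*x - 16*x - 7 + 52*sqrt(2)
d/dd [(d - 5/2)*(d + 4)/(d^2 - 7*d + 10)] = (-17*d^2 + 80*d - 110)/(2*(d^4 - 14*d^3 + 69*d^2 - 140*d + 100))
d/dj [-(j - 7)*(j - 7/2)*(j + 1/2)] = -3*j^2 + 20*j - 77/4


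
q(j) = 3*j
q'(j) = 3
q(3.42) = 10.26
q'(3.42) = 3.00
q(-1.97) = -5.91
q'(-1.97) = 3.00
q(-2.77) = -8.31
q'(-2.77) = 3.00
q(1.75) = 5.25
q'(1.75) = 3.00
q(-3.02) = -9.06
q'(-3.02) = 3.00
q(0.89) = 2.67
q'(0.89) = 3.00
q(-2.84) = -8.52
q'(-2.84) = 3.00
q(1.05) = 3.15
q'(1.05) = 3.00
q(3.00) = 9.00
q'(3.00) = 3.00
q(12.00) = 36.00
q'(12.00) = 3.00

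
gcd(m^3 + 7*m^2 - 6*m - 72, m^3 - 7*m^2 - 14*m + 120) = m + 4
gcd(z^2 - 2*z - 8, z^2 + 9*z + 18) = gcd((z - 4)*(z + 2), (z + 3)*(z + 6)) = 1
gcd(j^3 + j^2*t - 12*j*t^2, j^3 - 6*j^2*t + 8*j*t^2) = j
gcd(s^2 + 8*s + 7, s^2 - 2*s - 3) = s + 1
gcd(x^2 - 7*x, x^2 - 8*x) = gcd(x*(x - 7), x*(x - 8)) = x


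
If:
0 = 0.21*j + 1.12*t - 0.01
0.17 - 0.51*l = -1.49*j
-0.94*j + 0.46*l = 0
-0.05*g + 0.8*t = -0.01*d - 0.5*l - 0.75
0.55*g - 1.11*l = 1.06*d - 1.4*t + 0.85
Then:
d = 5.06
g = 9.54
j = -0.38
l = -0.78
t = 0.08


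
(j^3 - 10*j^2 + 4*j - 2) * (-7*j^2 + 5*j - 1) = -7*j^5 + 75*j^4 - 79*j^3 + 44*j^2 - 14*j + 2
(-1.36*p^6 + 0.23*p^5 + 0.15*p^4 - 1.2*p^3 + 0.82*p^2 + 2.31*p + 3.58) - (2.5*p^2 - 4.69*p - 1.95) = -1.36*p^6 + 0.23*p^5 + 0.15*p^4 - 1.2*p^3 - 1.68*p^2 + 7.0*p + 5.53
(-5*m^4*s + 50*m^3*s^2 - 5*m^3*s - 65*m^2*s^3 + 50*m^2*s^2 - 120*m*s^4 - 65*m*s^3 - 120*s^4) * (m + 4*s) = -5*m^5*s + 30*m^4*s^2 - 5*m^4*s + 135*m^3*s^3 + 30*m^3*s^2 - 380*m^2*s^4 + 135*m^2*s^3 - 480*m*s^5 - 380*m*s^4 - 480*s^5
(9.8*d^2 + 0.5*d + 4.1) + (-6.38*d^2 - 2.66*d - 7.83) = 3.42*d^2 - 2.16*d - 3.73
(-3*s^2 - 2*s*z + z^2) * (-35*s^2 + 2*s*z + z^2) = 105*s^4 + 64*s^3*z - 42*s^2*z^2 + z^4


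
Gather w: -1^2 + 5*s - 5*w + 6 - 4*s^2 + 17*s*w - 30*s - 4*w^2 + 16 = -4*s^2 - 25*s - 4*w^2 + w*(17*s - 5) + 21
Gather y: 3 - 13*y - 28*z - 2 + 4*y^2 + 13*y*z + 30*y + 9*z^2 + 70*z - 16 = 4*y^2 + y*(13*z + 17) + 9*z^2 + 42*z - 15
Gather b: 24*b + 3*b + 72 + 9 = 27*b + 81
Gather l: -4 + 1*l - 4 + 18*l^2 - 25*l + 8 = 18*l^2 - 24*l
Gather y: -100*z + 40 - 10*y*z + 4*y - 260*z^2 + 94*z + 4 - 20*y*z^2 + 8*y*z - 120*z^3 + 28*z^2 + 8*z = y*(-20*z^2 - 2*z + 4) - 120*z^3 - 232*z^2 + 2*z + 44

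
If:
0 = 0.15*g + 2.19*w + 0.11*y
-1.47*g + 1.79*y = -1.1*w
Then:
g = 1.12256596637414*y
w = -0.127116390390923*y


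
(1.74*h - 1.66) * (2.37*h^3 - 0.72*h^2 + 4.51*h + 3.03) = 4.1238*h^4 - 5.187*h^3 + 9.0426*h^2 - 2.2144*h - 5.0298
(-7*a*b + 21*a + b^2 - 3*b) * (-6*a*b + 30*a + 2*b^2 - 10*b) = 42*a^2*b^2 - 336*a^2*b + 630*a^2 - 20*a*b^3 + 160*a*b^2 - 300*a*b + 2*b^4 - 16*b^3 + 30*b^2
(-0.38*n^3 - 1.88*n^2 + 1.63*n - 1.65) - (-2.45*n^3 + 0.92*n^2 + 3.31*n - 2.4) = 2.07*n^3 - 2.8*n^2 - 1.68*n + 0.75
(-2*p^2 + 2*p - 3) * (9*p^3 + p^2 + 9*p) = -18*p^5 + 16*p^4 - 43*p^3 + 15*p^2 - 27*p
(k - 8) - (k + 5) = -13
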